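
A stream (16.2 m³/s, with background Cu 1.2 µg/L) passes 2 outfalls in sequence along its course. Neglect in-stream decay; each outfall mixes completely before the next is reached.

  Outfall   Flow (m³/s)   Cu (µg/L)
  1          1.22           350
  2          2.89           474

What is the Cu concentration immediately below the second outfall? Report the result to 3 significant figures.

Outfall 1: combined Q = 17.42 m³/s; C = (16.20·1.200 + 1.220·350.0)/17.42 = 25.63 µg/L.
Outfall 2: combined Q = 20.31 m³/s; C = (17.42·25.63 + 2.890·474.0)/20.31 = 89.43 µg/L.

89.4 µg/L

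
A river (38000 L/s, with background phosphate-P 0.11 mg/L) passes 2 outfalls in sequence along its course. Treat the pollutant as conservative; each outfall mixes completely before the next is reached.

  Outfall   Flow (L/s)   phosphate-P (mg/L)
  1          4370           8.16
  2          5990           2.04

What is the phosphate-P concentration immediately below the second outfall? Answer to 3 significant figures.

1.08 mg/L

Outfall 1: combined Q = 42370 L/s; C = (38000·0.1100 + 4370·8.160)/42370 = 0.9403 mg/L.
Outfall 2: combined Q = 48360 L/s; C = (42370·0.9403 + 5990·2.040)/48360 = 1.076 mg/L.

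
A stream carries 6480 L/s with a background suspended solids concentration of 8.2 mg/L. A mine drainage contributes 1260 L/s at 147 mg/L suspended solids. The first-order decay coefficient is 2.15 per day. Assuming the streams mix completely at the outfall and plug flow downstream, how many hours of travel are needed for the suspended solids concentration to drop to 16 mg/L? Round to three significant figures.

Conservation of mass: C = (6480·8.200 + 1260·147.0) / 7740 = 238400/7740 = 30.80 mg/L.
30.80·exp(−k·t) = 16 → t = ln(30.80/16)/k = 26310 s = 7.309 h.

7.31 h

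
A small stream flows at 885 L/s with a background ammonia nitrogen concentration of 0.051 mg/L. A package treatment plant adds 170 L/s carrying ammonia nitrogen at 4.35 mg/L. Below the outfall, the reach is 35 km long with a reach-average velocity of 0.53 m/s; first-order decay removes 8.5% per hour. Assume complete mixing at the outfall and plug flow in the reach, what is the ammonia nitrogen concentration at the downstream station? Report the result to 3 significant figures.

0.146 mg/L

Mixed concentration C = ΣQC/ΣQ = (885.0·0.05100 + 170.0·4.350) / 1055 = 784.6/1055 = 0.7437 mg/L.
Travel time t = 35·1000 / 0.53 = 66040 s = 18.34 h.
8.5%/h lost → k = −ln(1 − 0.085) = 0.08883 h⁻¹.
Decay over the reach: 0.7437·exp(−kt) = 0.7437·0.1960 = 0.1458 mg/L.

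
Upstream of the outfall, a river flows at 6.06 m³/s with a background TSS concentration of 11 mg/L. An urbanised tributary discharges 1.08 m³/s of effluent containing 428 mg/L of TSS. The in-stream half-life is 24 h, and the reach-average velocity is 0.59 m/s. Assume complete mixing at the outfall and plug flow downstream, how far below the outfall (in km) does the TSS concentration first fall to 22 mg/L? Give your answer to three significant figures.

After mixing, C = (6.060·11.00 + 1.080·428.0) / 7.140 = 528.9/7.140 = 74.08 mg/L.
Half-life 24 h → k = ln 2 / 24 = 0.02888 h⁻¹ = 0.6931 d⁻¹.
Set 74.08·exp(−k·t) = 22 → t = ln(74.08/22)/k = 151300 s = 42.04 h.
Distance = v·t = 0.59·151300 = 89280 m = 89.28 km.

89.3 km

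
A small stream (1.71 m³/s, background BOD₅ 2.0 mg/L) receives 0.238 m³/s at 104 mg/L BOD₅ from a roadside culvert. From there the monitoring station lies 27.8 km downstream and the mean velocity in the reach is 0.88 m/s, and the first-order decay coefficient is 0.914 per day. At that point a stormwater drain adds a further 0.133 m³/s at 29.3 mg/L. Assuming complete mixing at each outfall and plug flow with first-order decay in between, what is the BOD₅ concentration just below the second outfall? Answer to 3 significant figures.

Flow-weighted average: C = (1.710·2.000 + 0.2380·104.0) / 1.948 = 28.17/1.948 = 14.46 mg/L; combined flow 1.948 m³/s.
Travel time t = 27.8·1000 / 0.88 = 31590 s = 8.775 h.
First-order decay: C = 14.46·exp(−k·t) = 14.46·0.7159 = 10.35 mg/L.
Second outfall: C = (1.948·10.35 + 0.1330·29.30)/2.081 = 11.56 mg/L.

11.6 mg/L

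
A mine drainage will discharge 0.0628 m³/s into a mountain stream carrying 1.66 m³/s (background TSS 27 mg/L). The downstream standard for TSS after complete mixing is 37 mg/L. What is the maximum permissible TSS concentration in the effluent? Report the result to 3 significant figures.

At the limit, (Qr·Cr + Qe·Cₑ)/(Qr + Qe) = 37:
Cₑ = (1.723·37 − 1.660·27.00) / 0.06280 = 301.3 mg/L.

301 mg/L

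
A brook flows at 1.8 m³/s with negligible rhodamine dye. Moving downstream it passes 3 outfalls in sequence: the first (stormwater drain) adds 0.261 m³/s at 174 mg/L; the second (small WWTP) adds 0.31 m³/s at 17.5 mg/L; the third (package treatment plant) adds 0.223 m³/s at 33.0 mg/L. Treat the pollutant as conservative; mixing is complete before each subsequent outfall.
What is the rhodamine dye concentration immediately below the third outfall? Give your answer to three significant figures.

Below outfall 1: Q → 2.061 m³/s, C = (1.800·0 + 0.2610·174.0)/2.061 = 22.03 mg/L.
Below outfall 2: Q → 2.371 m³/s, C = (2.061·22.03 + 0.3100·17.50)/2.371 = 21.44 mg/L.
Below outfall 3: Q → 2.594 m³/s, C = (2.371·21.44 + 0.2230·33.00)/2.594 = 22.44 mg/L.

22.4 mg/L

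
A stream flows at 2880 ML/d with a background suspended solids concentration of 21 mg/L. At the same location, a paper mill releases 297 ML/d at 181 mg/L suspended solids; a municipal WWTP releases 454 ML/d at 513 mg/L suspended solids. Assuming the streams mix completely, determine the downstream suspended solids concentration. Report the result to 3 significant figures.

95.6 mg/L

Mass balance: C = (2880·21.00 + 297.0·181.0 + 454.0·513.0) / 3631 = 347100/3631 = 95.60 mg/L.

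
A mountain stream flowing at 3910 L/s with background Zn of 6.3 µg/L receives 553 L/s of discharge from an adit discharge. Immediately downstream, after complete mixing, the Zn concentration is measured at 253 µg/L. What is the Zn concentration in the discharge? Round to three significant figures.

2000 µg/L

Mass balance: 3910·6.300 + 553.0·Cₑ = 4463·253.0
→ Cₑ = (4463·253.0 − 3910·6.300) / 553.0 = 1997 µg/L.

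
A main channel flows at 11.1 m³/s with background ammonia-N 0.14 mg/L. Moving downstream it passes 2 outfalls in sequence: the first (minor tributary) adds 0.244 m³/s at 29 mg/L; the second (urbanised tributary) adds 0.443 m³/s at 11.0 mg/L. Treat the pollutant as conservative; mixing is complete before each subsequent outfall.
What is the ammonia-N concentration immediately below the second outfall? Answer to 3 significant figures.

After outfall 1: Q = 11.10 + 0.2440 = 11.34 m³/s; C = (11.10·0.1400 + 0.2440·29.00)/11.34 = 0.7608 mg/L.
After outfall 2: Q = 11.34 + 0.4430 = 11.79 m³/s; C = (11.34·0.7608 + 0.4430·11.00)/11.79 = 1.146 mg/L.

1.15 mg/L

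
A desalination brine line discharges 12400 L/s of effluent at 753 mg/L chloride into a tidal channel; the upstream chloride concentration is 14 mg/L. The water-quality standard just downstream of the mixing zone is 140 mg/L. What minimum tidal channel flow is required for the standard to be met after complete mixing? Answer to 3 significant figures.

60300 L/s

Set C_mix = 140: (Q·14.00 + 12400·753.0) / (Q + 12400) = 140
→ Q = 12400·(753.0 − 140)/(140 − 14.00) = 60330 L/s.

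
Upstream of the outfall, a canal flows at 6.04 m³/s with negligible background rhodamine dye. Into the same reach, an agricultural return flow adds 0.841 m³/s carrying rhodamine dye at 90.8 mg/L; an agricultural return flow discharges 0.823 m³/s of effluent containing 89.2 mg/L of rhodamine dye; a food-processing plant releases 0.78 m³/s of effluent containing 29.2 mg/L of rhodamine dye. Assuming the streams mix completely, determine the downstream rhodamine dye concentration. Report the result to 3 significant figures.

Flow-weighted average: C = (6.040·0 + 0.8410·90.80 + 0.8230·89.20 + 0.7800·29.20) / 8.484 = 172.6/8.484 = 20.34 mg/L.

20.3 mg/L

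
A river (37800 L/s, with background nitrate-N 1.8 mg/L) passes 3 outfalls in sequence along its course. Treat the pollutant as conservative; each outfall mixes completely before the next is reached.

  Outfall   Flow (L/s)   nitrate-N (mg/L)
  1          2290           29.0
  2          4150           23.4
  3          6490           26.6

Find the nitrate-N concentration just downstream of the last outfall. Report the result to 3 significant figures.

After outfall 1: Q = 37800 + 2290 = 40090 L/s; C = (37800·1.800 + 2290·29.00)/40090 = 3.354 mg/L.
After outfall 2: Q = 40090 + 4150 = 44240 L/s; C = (40090·3.354 + 4150·23.40)/44240 = 5.234 mg/L.
After outfall 3: Q = 44240 + 6490 = 50730 L/s; C = (44240·5.234 + 6490·26.60)/50730 = 7.968 mg/L.

7.97 mg/L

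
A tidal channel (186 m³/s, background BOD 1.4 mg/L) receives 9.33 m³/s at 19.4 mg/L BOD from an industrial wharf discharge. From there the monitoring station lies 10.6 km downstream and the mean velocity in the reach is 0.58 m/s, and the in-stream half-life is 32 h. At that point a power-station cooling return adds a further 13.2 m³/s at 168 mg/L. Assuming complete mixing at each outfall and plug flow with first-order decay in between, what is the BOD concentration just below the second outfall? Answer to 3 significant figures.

12.5 mg/L

Mass balance: C = (186.0·1.400 + 9.330·19.40) / 195.3 = 441.4/195.3 = 2.260 mg/L; combined flow 195.3 m³/s.
Travel time t = 10.6·1000 / 0.58 = 18280 s = 5.077 h.
Half-life 32 h → k = ln 2 / 32 = 0.02166 h⁻¹ = 0.5199 d⁻¹.
Applying C = C₀e^(−kt): 2.260 × 0.8959 = 2.024 mg/L.
Second outfall: C = (195.3·2.024 + 13.20·168.0)/208.5 = 12.53 mg/L.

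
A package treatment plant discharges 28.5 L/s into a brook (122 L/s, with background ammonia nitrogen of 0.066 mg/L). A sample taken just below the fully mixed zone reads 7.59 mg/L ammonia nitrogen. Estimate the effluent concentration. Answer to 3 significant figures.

Mass balance: 122.0·0.06600 + 28.50·Cₑ = 150.5·7.590
→ Cₑ = (150.5·7.590 − 122.0·0.06600) / 28.50 = 39.80 mg/L.

39.8 mg/L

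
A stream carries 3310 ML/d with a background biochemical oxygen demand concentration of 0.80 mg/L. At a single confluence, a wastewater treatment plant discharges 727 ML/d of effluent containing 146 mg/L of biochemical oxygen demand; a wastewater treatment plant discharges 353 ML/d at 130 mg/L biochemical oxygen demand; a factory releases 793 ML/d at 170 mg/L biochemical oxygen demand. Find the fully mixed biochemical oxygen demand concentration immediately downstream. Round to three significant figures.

Mass balance: C = (3310·0.8000 + 727.0·146.0 + 353.0·130.0 + 793.0·170.0) / 5183 = 289500/5183 = 55.85 mg/L.

55.9 mg/L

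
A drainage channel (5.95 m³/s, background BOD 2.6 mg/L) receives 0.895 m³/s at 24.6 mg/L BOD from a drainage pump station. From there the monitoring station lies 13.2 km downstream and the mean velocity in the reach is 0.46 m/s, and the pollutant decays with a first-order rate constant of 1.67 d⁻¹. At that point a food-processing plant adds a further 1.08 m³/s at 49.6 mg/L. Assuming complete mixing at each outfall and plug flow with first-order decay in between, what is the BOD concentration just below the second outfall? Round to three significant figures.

9.48 mg/L

Mass balance: C = (5.950·2.600 + 0.8950·24.60) / 6.845 = 37.49/6.845 = 5.477 mg/L; combined flow 6.845 m³/s.
Travel time t = 13.2·1000 / 0.46 = 28700 s = 7.971 h.
Decay over the reach: 5.477·exp(−kt) = 5.477·0.5743 = 3.145 mg/L.
Second outfall: C = (6.845·3.145 + 1.080·49.60)/7.925 = 9.476 mg/L.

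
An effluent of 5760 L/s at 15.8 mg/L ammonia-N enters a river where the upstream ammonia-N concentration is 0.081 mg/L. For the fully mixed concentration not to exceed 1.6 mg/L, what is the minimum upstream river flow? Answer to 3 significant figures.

Set C_mix = 1.6: (Q·0.08100 + 5760·15.80) / (Q + 5760) = 1.6
→ Q = 5760·(15.80 − 1.6)/(1.6 − 0.08100) = 53850 L/s.

53800 L/s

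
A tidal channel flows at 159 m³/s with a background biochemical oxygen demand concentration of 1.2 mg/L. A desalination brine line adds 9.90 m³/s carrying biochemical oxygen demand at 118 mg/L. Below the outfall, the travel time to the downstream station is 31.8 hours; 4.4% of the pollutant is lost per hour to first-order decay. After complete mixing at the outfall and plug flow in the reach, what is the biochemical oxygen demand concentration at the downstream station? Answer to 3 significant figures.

Mass balance: C = (159.0·1.200 + 9.900·118.0) / 168.9 = 1359/168.9 = 8.046 mg/L.
4.4%/h lost → k = −ln(1 − 0.044) = 0.04500 h⁻¹.
Applying C = C₀e^(−kt): 8.046 × 0.2391 = 1.924 mg/L.

1.92 mg/L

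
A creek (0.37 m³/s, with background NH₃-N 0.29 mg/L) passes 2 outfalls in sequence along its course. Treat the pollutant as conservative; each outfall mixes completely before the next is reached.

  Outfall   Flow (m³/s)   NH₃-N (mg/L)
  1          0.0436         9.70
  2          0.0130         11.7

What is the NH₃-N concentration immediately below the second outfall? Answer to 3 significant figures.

1.60 mg/L

After outfall 1: Q = 0.3700 + 0.04360 = 0.4136 m³/s; C = (0.3700·0.2900 + 0.04360·9.700)/0.4136 = 1.282 mg/L.
After outfall 2: Q = 0.4136 + 0.01300 = 0.4266 m³/s; C = (0.4136·1.282 + 0.01300·11.70)/0.4266 = 1.599 mg/L.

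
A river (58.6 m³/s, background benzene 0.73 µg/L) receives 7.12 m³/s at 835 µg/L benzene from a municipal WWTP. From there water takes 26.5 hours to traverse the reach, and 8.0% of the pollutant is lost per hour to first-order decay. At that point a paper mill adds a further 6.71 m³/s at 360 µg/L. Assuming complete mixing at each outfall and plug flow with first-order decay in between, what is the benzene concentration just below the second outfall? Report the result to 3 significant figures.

42.4 µg/L

Mass balance: C = (58.60·0.7300 + 7.120·835.0) / 65.72 = 5988/65.72 = 91.11 µg/L; combined flow 65.72 m³/s.
8.0%/h lost → k = −ln(1 − 0.08) = 0.08338 h⁻¹.
After decay, C = 91.11 × e^(−kt) = 91.11 × 0.1097 = 9.999 µg/L.
At the second outfall, C = (65.72·9.999 + 6.710·360.0) / (65.72 + 6.710) = 42.42 µg/L.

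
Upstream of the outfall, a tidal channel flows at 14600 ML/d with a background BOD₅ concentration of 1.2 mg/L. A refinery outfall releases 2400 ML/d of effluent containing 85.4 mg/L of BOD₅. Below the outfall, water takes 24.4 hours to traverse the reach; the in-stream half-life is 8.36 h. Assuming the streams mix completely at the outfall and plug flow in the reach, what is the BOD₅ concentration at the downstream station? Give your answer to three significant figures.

1.73 mg/L

Mixed concentration C = ΣQC/ΣQ = (14600·1.200 + 2400·85.40) / 17000 = 222500/17000 = 13.09 mg/L.
Half-life 8.36 h → k = ln 2 / 8.36 = 0.08291 h⁻¹ = 1.990 d⁻¹.
First-order decay: C = 13.09·exp(−k·t) = 13.09·0.1323 = 1.731 mg/L.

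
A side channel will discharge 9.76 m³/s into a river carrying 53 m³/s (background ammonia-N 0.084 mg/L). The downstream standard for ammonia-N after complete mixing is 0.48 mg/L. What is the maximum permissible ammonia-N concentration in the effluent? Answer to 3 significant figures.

At the limit, (Qr·Cr + Qe·Cₑ)/(Qr + Qe) = 0.48:
Cₑ = (62.76·0.48 − 53.00·0.08400) / 9.760 = 2.630 mg/L.

2.63 mg/L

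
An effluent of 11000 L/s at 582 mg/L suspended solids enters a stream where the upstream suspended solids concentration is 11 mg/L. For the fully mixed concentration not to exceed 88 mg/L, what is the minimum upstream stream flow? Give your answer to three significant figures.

70600 L/s

Set C_mix = 88: (Q·11.00 + 11000·582.0) / (Q + 11000) = 88
→ Q = 11000·(582.0 − 88)/(88 − 11.00) = 70570 L/s.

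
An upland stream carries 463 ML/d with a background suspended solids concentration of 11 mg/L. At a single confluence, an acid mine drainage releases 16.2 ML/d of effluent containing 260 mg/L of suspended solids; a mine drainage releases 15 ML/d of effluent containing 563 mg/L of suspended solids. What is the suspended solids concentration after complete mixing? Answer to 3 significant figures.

35.9 mg/L

Conservation of mass: C = (463.0·11.00 + 16.20·260.0 + 15.00·563.0) / 494.2 = 17750/494.2 = 35.92 mg/L.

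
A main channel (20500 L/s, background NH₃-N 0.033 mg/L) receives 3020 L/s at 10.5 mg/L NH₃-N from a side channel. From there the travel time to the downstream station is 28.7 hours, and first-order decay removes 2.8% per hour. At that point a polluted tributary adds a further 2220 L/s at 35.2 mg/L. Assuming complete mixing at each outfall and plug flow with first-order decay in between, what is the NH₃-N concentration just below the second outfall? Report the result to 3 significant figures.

Flow-weighted average: C = (20500·0.03300 + 3020·10.50) / 23520 = 32390/23520 = 1.377 mg/L; combined flow 23520 L/s.
2.8%/h lost → k = −ln(1 − 0.028) = 0.02840 h⁻¹.
First-order decay: C = 1.377·exp(−k·t) = 1.377·0.4426 = 0.6095 mg/L.
At the second outfall, C = (23520·0.6095 + 2220·35.20) / (23520 + 2220) = 3.593 mg/L.

3.59 mg/L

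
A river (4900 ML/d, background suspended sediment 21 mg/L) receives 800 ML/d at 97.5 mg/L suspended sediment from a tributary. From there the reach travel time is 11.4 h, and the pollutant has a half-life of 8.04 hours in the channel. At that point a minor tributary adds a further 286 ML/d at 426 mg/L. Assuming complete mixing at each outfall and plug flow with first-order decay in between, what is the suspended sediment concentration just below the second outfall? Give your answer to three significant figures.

Conservation of mass: C = (4900·21.00 + 800.0·97.50) / 5700 = 180900/5700 = 31.74 mg/L; combined flow 5700 ML/d.
Half-life 8.04 h → k = ln 2 / 8.04 = 0.08621 h⁻¹ = 2.069 d⁻¹.
Applying C = C₀e^(−kt): 31.74 × 0.3743 = 11.88 mg/L.
Second outfall: C = (5700·11.88 + 286.0·426.0)/5986 = 31.66 mg/L.

31.7 mg/L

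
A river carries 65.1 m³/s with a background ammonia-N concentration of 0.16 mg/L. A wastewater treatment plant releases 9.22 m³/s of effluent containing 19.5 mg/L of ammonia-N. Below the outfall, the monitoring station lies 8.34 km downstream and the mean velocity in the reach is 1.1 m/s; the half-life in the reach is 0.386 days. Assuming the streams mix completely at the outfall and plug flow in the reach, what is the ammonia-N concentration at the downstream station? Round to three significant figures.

Flow-weighted average: C = (65.10·0.1600 + 9.220·19.50) / 74.32 = 190.2/74.32 = 2.559 mg/L.
Travel time t = 8.34·1000 / 1.1 = 7582 s = 2.106 h.
Half-life 0.386 d → k = ln 2 / 0.386 = 1.796 d⁻¹.
First-order decay: C = 2.559·exp(−k·t) = 2.559·0.8542 = 2.186 mg/L.

2.19 mg/L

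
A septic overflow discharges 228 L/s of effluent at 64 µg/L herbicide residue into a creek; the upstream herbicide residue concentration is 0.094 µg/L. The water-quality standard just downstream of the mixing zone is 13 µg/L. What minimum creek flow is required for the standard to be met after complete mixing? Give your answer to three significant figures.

901 L/s

Set C_mix = 13: (Q·0.09400 + 228.0·64.00) / (Q + 228.0) = 13
→ Q = 228.0·(64.00 − 13)/(13 − 0.09400) = 901.0 L/s.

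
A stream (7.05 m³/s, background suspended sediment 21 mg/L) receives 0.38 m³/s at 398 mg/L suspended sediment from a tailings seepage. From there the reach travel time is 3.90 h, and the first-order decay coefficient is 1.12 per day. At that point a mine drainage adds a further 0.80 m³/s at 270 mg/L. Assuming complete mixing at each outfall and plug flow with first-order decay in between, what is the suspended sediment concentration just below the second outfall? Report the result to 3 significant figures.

Mass balance: C = (7.050·21.00 + 0.3800·398.0) / 7.430 = 299.3/7.430 = 40.28 mg/L; combined flow 7.430 m³/s.
First-order decay: C = 40.28·exp(−k·t) = 40.28·0.8336 = 33.58 mg/L.
At the second outfall, C = (7.430·33.58 + 0.8000·270.0) / (7.430 + 0.8000) = 56.56 mg/L.

56.6 mg/L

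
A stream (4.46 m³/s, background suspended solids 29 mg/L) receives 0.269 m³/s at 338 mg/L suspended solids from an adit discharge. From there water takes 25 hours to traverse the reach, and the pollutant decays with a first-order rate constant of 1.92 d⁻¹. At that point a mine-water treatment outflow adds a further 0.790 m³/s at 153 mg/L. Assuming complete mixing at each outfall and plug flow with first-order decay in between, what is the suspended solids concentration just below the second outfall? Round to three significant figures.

After mixing, C = (4.460·29.00 + 0.2690·338.0) / 4.729 = 220.3/4.729 = 46.58 mg/L; combined flow 4.729 m³/s.
After decay, C = 46.58 × e^(−kt) = 46.58 × 0.1353 = 6.303 mg/L.
Second outfall: C = (4.729·6.303 + 0.7900·153.0)/5.519 = 27.30 mg/L.

27.3 mg/L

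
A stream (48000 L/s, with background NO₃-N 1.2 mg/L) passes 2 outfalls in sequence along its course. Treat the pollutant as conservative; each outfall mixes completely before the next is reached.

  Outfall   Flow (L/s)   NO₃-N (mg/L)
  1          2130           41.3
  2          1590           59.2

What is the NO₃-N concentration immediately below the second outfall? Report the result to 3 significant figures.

Below outfall 1: Q → 50130 L/s, C = (48000·1.200 + 2130·41.30)/50130 = 2.904 mg/L.
Below outfall 2: Q → 51720 L/s, C = (50130·2.904 + 1590·59.20)/51720 = 4.635 mg/L.

4.63 mg/L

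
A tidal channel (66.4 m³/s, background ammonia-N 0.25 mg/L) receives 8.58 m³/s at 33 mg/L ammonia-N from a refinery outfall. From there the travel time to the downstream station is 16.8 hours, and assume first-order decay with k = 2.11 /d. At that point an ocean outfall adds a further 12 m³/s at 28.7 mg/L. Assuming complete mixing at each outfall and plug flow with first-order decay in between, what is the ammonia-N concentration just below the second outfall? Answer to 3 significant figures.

Flow-weighted average: C = (66.40·0.2500 + 8.580·33.00) / 74.98 = 299.7/74.98 = 3.998 mg/L; combined flow 74.98 m³/s.
Applying C = C₀e^(−kt): 3.998 × 0.2283 = 0.9127 mg/L.
Second outfall: C = (74.98·0.9127 + 12.00·28.70)/86.98 = 4.746 mg/L.

4.75 mg/L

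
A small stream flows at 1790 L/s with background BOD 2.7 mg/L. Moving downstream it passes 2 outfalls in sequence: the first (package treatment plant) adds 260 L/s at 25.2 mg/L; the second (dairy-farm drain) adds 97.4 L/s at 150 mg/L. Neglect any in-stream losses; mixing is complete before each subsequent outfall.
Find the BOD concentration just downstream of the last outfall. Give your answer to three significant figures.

12.1 mg/L

Outfall 1: combined Q = 2050 L/s; C = (1790·2.700 + 260.0·25.20)/2050 = 5.554 mg/L.
Outfall 2: combined Q = 2147 L/s; C = (2050·5.554 + 97.40·150.0)/2147 = 12.11 mg/L.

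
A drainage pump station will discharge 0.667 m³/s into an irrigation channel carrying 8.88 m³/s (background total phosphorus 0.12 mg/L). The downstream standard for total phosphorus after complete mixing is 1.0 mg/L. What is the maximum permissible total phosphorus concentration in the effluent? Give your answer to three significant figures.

12.7 mg/L

At the limit, (Qr·Cr + Qe·Cₑ)/(Qr + Qe) = 1.0:
Cₑ = (9.547·1.0 − 8.880·0.1200) / 0.6670 = 12.72 mg/L.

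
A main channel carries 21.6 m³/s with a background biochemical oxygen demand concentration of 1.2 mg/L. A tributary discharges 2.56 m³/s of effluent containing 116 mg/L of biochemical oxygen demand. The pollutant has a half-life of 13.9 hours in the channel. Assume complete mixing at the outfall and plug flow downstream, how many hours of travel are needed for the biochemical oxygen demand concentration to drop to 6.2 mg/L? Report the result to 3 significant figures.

15.4 h

Flow-weighted average: C = (21.60·1.200 + 2.560·116.0) / 24.16 = 322.9/24.16 = 13.36 mg/L.
Half-life 13.9 h → k = ln 2 / 13.9 = 0.04987 h⁻¹ = 1.197 d⁻¹.
13.36·exp(−k·t) = 6.2 → t = ln(13.36/6.2)/k = 55450 s = 15.40 h.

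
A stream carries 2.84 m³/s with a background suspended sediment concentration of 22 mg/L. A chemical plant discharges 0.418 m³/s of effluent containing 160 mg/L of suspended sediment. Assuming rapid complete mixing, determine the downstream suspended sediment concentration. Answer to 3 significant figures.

39.7 mg/L

Mixed concentration C = ΣQC/ΣQ = (2.840·22.00 + 0.4180·160.0) / 3.258 = 129.4/3.258 = 39.71 mg/L.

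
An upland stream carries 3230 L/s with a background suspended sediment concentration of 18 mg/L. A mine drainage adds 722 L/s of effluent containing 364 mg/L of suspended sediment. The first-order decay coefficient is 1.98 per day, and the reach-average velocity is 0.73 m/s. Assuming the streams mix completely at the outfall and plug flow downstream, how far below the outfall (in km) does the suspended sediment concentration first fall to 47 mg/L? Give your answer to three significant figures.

17.4 km

After mixing, C = (3230·18.00 + 722.0·364.0) / 3952 = 320900/3952 = 81.21 mg/L.
Set 81.21·exp(−k·t) = 47 → t = ln(81.21/47)/k = 23870 s = 6.629 h.
Distance = v·t = 0.73·23870 = 17420 m = 17.42 km.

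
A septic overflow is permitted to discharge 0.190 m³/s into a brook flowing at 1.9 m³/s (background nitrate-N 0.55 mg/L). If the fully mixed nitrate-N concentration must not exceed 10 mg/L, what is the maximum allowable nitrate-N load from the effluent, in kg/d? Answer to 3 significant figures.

1720 kg/d

Mass balance at the limit: 1.900·0.5500 + 0.1900·Cₑ = 2.090·10 → Cₑ = 104.5 mg/L.
Load = 0.1900 m³/s × 104.5 g/m³ × 86 400 s/d = 1715 kg/d.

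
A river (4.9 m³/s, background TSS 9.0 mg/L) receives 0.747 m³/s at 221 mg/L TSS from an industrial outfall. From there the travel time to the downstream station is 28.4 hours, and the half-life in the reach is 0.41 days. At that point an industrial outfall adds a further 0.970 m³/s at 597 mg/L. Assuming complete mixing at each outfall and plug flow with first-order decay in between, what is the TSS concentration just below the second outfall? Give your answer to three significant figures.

91.8 mg/L

Conservation of mass: C = (4.900·9.000 + 0.7470·221.0) / 5.647 = 209.2/5.647 = 37.04 mg/L; combined flow 5.647 m³/s.
Half-life 0.41 d → k = ln 2 / 0.41 = 1.691 d⁻¹.
After decay, C = 37.04 × e^(−kt) = 37.04 × 0.1353 = 5.011 mg/L.
Second outfall: C = (5.647·5.011 + 0.9700·597.0)/6.617 = 91.79 mg/L.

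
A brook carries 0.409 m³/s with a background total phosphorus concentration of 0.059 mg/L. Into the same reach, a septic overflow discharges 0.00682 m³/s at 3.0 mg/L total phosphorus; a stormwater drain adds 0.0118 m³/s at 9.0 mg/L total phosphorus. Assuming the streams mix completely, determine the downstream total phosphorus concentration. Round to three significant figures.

Mixed concentration C = ΣQC/ΣQ = (0.4090·0.05900 + 0.006820·3.000 + 0.01180·9.000) / 0.4276 = 0.1508/0.4276 = 0.3526 mg/L.

0.353 mg/L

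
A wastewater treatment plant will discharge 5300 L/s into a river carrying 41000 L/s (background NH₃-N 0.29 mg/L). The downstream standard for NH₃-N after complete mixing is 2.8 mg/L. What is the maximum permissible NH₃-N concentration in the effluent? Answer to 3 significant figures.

At the limit, (Qr·Cr + Qe·Cₑ)/(Qr + Qe) = 2.8:
Cₑ = (46300·2.8 − 41000·0.2900) / 5300 = 22.22 mg/L.

22.2 mg/L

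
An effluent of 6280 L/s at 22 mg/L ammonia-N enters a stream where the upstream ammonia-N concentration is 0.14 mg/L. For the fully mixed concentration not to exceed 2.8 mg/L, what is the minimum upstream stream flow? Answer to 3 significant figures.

Set C_mix = 2.8: (Q·0.1400 + 6280·22.00) / (Q + 6280) = 2.8
→ Q = 6280·(22.00 − 2.8)/(2.8 − 0.1400) = 45330 L/s.

45300 L/s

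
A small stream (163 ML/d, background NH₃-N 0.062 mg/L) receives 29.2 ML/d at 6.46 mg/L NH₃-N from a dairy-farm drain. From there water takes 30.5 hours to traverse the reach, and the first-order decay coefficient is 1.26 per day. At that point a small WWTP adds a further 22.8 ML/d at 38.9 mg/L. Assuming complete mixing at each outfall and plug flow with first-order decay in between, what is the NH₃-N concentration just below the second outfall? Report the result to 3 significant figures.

Mass balance: C = (163.0·0.06200 + 29.20·6.460) / 192.2 = 198.7/192.2 = 1.034 mg/L; combined flow 192.2 ML/d.
Applying C = C₀e^(−kt): 1.034 × 0.2016 = 0.2085 mg/L.
Second outfall: C = (192.2·0.2085 + 22.80·38.90)/215.0 = 4.312 mg/L.

4.31 mg/L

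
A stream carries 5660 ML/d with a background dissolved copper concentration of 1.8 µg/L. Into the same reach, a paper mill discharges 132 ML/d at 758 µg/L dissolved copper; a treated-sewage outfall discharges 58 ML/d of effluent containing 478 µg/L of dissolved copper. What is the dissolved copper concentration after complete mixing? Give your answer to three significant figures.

23.6 µg/L

Conservation of mass: C = (5660·1.800 + 132.0·758.0 + 58.00·478.0) / 5850 = 138000/5850 = 23.58 µg/L.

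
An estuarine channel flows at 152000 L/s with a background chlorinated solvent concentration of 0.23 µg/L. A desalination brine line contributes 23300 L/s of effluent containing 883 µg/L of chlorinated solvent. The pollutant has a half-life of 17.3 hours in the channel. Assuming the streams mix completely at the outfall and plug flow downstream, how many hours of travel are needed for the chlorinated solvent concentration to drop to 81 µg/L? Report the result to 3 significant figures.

9.30 h

Conservation of mass: C = (152000·0.2300 + 23300·883.0) / 175300 = 20610000/175300 = 117.6 µg/L.
Half-life 17.3 h → k = ln 2 / 17.3 = 0.04007 h⁻¹ = 0.9616 d⁻¹.
117.6·exp(−k·t) = 81 → t = ln(117.6/81)/k = 33470 s = 9.298 h.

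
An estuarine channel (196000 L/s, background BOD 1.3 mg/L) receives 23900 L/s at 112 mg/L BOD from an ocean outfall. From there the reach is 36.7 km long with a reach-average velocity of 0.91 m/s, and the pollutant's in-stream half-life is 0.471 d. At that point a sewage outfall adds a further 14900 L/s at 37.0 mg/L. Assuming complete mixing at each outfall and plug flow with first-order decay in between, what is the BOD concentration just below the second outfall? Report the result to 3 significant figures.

8.63 mg/L

Mass balance: C = (196000·1.300 + 23900·112.0) / 219900 = 2932000/219900 = 13.33 mg/L; combined flow 219900 L/s.
Travel time t = 36.7·1000 / 0.91 = 40330 s = 11.20 h.
Half-life 0.471 d → k = ln 2 / 0.471 = 1.472 d⁻¹.
First-order decay: C = 13.33·exp(−k·t) = 13.33·0.5031 = 6.707 mg/L.
At the second outfall, C = (219900·6.707 + 14900·37.00) / (219900 + 14900) = 8.630 mg/L.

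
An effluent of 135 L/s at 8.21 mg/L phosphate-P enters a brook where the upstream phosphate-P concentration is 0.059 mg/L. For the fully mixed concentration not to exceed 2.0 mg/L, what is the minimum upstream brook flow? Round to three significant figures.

432 L/s

Set C_mix = 2.0: (Q·0.05900 + 135.0·8.210) / (Q + 135.0) = 2.0
→ Q = 135.0·(8.210 − 2.0)/(2.0 − 0.05900) = 431.9 L/s.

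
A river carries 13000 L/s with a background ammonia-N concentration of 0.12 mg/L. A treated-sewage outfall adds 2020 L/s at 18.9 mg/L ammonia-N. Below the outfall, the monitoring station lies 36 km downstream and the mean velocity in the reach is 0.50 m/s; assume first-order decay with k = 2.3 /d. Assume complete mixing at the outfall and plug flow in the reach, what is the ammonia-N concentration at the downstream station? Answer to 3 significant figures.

0.389 mg/L

After mixing, C = (13000·0.1200 + 2020·18.90) / 15020 = 39740/15020 = 2.646 mg/L.
Travel time t = 36·1000 / 0.50 = 72000 s = 20.00 h.
After decay, C = 2.646 × e^(−kt) = 2.646 × 0.1471 = 0.3892 mg/L.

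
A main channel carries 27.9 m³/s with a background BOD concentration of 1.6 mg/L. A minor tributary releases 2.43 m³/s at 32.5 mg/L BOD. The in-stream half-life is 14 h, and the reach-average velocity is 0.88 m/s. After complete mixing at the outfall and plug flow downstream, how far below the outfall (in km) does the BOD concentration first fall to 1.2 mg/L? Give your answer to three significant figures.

Conservation of mass: C = (27.90·1.600 + 2.430·32.50) / 30.33 = 123.6/30.33 = 4.076 mg/L.
Half-life 14 h → k = ln 2 / 14 = 0.04951 h⁻¹ = 1.188 d⁻¹.
Set 4.076·exp(−k·t) = 1.2 → t = ln(4.076/1.2)/k = 88910 s = 24.70 h.
Distance = v·t = 0.88·88910 = 78240 m = 78.24 km.

78.2 km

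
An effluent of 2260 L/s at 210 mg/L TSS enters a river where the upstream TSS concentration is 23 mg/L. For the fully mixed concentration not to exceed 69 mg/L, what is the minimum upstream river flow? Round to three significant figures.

Set C_mix = 69: (Q·23.00 + 2260·210.0) / (Q + 2260) = 69
→ Q = 2260·(210.0 − 69)/(69 − 23.00) = 6927 L/s.

6930 L/s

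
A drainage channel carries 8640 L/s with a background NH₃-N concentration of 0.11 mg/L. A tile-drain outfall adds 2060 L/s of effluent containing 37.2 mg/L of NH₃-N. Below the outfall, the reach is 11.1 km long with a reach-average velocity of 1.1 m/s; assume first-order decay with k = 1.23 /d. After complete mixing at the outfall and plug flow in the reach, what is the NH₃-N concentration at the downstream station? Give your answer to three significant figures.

Flow-weighted average: C = (8640·0.1100 + 2060·37.20) / 10700 = 77580/10700 = 7.251 mg/L.
Travel time t = 11.1·1000 / 1.1 = 10090 s = 2.803 h.
After decay, C = 7.251 × e^(−kt) = 7.251 × 0.8662 = 6.280 mg/L.

6.28 mg/L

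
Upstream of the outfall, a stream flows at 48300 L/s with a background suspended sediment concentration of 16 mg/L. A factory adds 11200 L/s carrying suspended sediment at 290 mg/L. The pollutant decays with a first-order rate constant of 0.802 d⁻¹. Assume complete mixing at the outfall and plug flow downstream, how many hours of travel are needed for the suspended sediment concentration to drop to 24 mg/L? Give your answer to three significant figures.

31.0 h

Conservation of mass: C = (48300·16.00 + 11200·290.0) / 59500 = 4021000/59500 = 67.58 mg/L.
67.58·exp(−k·t) = 24 → t = ln(67.58/24)/k = 111500 s = 30.98 h.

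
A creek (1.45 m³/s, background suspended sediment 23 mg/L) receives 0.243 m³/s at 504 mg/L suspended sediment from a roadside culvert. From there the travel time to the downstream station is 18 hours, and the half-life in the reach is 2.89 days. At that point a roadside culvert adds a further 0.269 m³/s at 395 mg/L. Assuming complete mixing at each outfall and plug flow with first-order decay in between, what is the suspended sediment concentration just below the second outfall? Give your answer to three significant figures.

After mixing, C = (1.450·23.00 + 0.2430·504.0) / 1.693 = 155.8/1.693 = 92.04 mg/L; combined flow 1.693 m³/s.
Half-life 2.89 d → k = ln 2 / 2.89 = 0.2398 d⁻¹.
Decay over the reach: 92.04·exp(−kt) = 92.04·0.8354 = 76.89 mg/L.
At the second outfall, C = (1.693·76.89 + 0.2690·395.0) / (1.693 + 0.2690) = 120.5 mg/L.

121 mg/L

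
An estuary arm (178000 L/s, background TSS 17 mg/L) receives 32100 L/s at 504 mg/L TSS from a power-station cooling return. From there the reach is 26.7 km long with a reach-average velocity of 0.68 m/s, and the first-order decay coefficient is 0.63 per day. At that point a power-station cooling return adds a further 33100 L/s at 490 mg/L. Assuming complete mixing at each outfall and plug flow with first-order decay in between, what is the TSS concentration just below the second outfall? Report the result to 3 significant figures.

After mixing, C = (178000·17.00 + 32100·504.0) / 210100 = 19200000/210100 = 91.41 mg/L; combined flow 210100 L/s.
Travel time t = 26.7·1000 / 0.68 = 39260 s = 10.91 h.
First-order decay: C = 91.41·exp(−k·t) = 91.41·0.7510 = 68.65 mg/L.
Second outfall: C = (210100·68.65 + 33100·490.0)/243200 = 126.0 mg/L.

126 mg/L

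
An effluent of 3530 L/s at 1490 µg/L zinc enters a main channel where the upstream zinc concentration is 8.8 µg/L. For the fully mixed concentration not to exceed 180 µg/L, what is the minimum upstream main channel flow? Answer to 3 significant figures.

27000 L/s

Set C_mix = 180: (Q·8.800 + 3530·1490) / (Q + 3530) = 180
→ Q = 3530·(1490 − 180)/(180 − 8.800) = 27010 L/s.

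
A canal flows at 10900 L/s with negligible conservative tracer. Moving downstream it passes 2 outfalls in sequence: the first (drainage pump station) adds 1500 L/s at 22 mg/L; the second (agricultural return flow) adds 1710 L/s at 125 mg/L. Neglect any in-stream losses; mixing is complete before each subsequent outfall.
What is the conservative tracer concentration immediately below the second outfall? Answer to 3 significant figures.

After outfall 1: Q = 10900 + 1500 = 12400 L/s; C = (10900·0 + 1500·22.00)/12400 = 2.661 mg/L.
After outfall 2: Q = 12400 + 1710 = 14110 L/s; C = (12400·2.661 + 1710·125.0)/14110 = 17.49 mg/L.

17.5 mg/L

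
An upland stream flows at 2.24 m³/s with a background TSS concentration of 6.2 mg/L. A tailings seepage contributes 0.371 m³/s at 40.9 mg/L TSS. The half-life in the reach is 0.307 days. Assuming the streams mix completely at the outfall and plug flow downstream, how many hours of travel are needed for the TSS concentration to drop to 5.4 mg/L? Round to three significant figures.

Mixed concentration C = ΣQC/ΣQ = (2.240·6.200 + 0.3710·40.90) / 2.611 = 29.06/2.611 = 11.13 mg/L.
Half-life 0.307 d → k = ln 2 / 0.307 = 2.258 d⁻¹.
11.13·exp(−k·t) = 5.4 → t = ln(11.13/5.4)/k = 27680 s = 7.688 h.

7.69 h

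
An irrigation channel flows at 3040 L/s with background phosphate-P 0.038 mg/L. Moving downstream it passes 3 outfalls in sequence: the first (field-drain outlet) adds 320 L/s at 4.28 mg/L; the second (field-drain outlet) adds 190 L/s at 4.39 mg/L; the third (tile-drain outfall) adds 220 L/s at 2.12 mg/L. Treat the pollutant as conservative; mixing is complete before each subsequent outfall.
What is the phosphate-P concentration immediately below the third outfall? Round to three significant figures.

Below outfall 1: Q → 3360 L/s, C = (3040·0.03800 + 320.0·4.280)/3360 = 0.4420 mg/L.
Below outfall 2: Q → 3550 L/s, C = (3360·0.4420 + 190.0·4.390)/3550 = 0.6533 mg/L.
Below outfall 3: Q → 3770 L/s, C = (3550·0.6533 + 220.0·2.120)/3770 = 0.7389 mg/L.

0.739 mg/L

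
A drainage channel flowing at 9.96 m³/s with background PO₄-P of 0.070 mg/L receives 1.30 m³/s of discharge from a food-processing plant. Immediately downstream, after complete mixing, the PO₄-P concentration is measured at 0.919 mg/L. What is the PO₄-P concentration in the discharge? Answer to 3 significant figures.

Mass balance: 9.960·0.07000 + 1.300·Cₑ = 11.26·0.9190
→ Cₑ = (11.26·0.9190 − 9.960·0.07000) / 1.300 = 7.424 mg/L.

7.42 mg/L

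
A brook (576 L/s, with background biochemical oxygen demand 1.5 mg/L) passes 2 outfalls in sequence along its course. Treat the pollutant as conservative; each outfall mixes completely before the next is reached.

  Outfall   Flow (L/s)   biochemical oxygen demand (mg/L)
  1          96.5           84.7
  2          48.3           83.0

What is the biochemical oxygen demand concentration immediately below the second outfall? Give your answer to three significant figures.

18.1 mg/L

After outfall 1: Q = 576.0 + 96.50 = 672.5 L/s; C = (576.0·1.500 + 96.50·84.70)/672.5 = 13.44 mg/L.
After outfall 2: Q = 672.5 + 48.30 = 720.8 L/s; C = (672.5·13.44 + 48.30·83.00)/720.8 = 18.10 mg/L.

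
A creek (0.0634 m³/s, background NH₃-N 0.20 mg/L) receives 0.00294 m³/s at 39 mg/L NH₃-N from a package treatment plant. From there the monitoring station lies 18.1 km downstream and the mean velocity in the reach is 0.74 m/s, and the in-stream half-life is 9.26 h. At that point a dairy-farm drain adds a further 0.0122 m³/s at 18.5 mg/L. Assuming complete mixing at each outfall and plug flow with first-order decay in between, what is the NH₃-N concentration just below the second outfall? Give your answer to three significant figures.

3.85 mg/L

Flow-weighted average: C = (0.06340·0.2000 + 0.002940·39.00) / 0.06634 = 0.1273/0.06634 = 1.920 mg/L; combined flow 0.06634 m³/s.
Travel time t = 18.1·1000 / 0.74 = 24460 s = 6.794 h.
Half-life 9.26 h → k = ln 2 / 9.26 = 0.07485 h⁻¹ = 1.796 d⁻¹.
After decay, C = 1.920 × e^(−kt) = 1.920 × 0.6013 = 1.154 mg/L.
Second outfall: C = (0.06634·1.154 + 0.01220·18.50)/0.07854 = 3.849 mg/L.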